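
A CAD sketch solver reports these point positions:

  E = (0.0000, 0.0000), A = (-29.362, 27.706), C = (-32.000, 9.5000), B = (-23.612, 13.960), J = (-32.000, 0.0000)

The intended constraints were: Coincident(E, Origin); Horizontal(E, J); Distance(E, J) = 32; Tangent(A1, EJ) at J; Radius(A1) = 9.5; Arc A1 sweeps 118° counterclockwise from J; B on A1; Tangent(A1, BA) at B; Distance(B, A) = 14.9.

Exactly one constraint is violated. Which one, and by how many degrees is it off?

Tangent(A1, BA) at B — off by 5.30°.

E = (0.00, 0.00) ✓; E.y = 0.00, J.y = 0.00 ✓; |EJ| = 32.00 ✓; ∠(CJ, JE) = 90.00° ✓; |CJ| = 9.500 ✓; bearing(C→B) − bearing(C→J) = 118.0° ✓; |CB| = 9.500 ✓; ∠(CB, BA) = 95.30° ✗; |BA| = 14.90 ✓.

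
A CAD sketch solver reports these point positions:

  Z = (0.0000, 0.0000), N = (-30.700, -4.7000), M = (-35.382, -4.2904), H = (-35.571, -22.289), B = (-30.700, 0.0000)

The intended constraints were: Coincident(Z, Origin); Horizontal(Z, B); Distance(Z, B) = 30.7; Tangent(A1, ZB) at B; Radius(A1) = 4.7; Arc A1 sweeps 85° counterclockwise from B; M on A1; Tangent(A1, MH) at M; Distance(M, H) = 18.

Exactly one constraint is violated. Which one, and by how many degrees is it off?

Tangent(A1, MH) at M — off by 4.40°.

Z = (0.00, 0.00) ✓; Z.y = 0.00, B.y = 0.00 ✓; |ZB| = 30.70 ✓; ∠(NB, BZ) = 90.00° ✓; |NB| = 4.700 ✓; bearing(N→M) − bearing(N→B) = 85.00° ✓; |NM| = 4.700 ✓; ∠(NM, MH) = 85.60° ✗; |MH| = 18.00 ✓.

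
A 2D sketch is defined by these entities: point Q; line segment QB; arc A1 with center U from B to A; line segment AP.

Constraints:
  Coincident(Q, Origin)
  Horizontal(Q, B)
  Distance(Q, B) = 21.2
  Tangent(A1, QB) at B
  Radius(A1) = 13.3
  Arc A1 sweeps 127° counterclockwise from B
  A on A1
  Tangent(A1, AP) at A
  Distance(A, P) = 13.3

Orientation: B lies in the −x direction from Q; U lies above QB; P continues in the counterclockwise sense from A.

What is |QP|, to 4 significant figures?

36.94

Q is at the origin; QB is horizontal with |QB| = 21.2 and B on the −x side, so B = (-21.20, 0.000). Since A1 is tangent to QB there, UB ⟂ QB, so U = B + (0, 13.3) = (-21.20, 13.30). On A1, B sits at bearing -90° from U; a 127° counterclockwise sweep puts A at bearing 37°, so A = U + 13.3·(cos 37°, sin 37°) = (-10.58, 21.30). Tangency of A1 to AP means the radius UA is perpendicular to AP, so AP runs along (−sin 37°, cos 37°); with |AP| = 13.3, P = (-18.58, 31.93). Then |QP| = |P − Q| = 36.94.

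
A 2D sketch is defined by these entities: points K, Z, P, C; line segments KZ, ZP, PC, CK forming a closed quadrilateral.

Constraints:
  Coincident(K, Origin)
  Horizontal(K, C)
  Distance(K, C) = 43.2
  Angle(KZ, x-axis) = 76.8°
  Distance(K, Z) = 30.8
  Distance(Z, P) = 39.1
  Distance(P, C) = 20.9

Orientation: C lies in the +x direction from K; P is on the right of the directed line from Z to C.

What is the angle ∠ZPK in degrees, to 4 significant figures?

51.97°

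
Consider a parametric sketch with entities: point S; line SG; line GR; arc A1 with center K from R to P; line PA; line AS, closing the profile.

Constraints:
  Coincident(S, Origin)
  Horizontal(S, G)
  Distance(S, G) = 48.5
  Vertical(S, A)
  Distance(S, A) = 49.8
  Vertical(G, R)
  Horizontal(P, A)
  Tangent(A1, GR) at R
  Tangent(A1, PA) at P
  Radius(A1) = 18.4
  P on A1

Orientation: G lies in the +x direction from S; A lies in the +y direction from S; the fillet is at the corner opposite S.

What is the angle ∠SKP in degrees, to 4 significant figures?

136.2°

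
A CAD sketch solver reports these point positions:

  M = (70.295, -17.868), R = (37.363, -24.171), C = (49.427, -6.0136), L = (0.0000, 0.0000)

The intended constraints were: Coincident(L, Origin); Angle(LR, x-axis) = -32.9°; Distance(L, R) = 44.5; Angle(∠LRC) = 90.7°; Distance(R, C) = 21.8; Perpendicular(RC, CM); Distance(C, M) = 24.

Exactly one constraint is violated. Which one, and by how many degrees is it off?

Perpendicular(RC, CM) — off by 4.00°.

L = (0.00, 0.00) ✓; LR at -32.90° ✓; |LR| = 44.50 ✓; ∠LRC = 90.70° ✓; |RC| = 21.80 ✓; ∠(RC, CM) = 86.00° ✗; |CM| = 24.00 ✓.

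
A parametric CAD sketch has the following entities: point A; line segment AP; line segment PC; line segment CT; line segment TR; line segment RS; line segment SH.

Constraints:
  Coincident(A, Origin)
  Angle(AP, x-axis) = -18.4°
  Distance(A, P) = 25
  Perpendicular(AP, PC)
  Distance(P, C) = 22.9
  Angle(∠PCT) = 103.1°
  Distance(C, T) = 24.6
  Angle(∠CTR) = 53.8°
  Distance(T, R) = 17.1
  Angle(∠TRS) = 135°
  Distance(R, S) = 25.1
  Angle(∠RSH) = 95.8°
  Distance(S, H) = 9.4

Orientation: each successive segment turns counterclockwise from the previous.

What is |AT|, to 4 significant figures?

28.49

A is at the origin; AP runs at -18.4° with length 25.0, so P = (23.72, -7.891). The perpendicularity gives PC at right angles to AP, so PC runs at 71.60°; with |PC| = 22.9, C = (30.95, 13.84). ∠PCT = 103.1° gives CT at 148.5° from the x-axis; with |CT| = 24.6, T = (9.975, 26.69). Then |AT| = |T − A| = 28.49.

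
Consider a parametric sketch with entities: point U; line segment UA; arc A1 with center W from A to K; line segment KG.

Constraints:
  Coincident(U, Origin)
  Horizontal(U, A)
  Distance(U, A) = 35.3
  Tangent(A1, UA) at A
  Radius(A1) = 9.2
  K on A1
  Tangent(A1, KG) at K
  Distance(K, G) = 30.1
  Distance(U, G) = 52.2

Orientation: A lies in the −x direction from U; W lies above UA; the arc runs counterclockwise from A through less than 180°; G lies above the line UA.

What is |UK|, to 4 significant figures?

28.60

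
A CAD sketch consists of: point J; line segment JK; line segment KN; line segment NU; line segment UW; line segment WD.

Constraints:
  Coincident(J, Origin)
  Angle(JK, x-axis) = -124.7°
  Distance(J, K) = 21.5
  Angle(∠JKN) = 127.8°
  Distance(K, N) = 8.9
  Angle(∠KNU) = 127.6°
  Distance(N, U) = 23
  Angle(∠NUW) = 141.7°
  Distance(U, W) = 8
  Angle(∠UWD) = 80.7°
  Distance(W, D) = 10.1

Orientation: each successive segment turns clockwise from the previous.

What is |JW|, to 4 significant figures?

37.18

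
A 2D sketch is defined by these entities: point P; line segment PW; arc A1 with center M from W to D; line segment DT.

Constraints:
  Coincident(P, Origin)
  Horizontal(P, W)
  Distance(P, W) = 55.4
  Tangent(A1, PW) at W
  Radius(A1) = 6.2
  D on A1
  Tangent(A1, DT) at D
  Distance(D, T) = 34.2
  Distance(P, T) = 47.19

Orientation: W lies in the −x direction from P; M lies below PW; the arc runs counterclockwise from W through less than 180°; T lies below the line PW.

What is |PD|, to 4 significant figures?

60.44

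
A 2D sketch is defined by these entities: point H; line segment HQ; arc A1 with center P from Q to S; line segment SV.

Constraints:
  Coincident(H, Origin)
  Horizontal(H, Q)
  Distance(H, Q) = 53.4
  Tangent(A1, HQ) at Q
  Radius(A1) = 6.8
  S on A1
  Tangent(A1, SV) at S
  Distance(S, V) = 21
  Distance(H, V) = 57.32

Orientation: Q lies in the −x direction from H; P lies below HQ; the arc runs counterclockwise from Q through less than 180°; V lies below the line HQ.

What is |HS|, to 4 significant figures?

60.25

Checks: |PS| = 6.800 ✓; ∠(PS, SV) = 90.00° ✓; |SV| = 21.00 ✓; |HV| = 57.32 ✓.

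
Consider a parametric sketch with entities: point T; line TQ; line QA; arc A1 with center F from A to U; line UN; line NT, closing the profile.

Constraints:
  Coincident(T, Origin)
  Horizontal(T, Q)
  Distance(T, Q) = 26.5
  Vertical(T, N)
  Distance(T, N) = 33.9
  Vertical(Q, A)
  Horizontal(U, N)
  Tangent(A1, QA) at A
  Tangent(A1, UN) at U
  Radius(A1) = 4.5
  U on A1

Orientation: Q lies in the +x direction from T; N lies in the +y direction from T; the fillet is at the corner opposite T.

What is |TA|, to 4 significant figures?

39.58

T is at the origin; TQ is horizontal with |TQ| = 26.5 and Q on the +x side, so Q = (26.50, 0.000). TN is vertical with |TN| = 33.9 and N on the +y side, so N = (0.000, 33.90). The virtual corner opposite T is at (26.50, 33.90). The tangent condition forces FA to be normal to QA and since A1 is tangent to UN there, FU ⟂ UN, with radius 4.5, so the center F sits 4.5 in from both sides at F = (22.00, 29.40). That places the tangent points at A = (26.50, 29.40) on QA and U = (22.00, 33.90) on UN. Then |TA| = |A − T| = 39.58.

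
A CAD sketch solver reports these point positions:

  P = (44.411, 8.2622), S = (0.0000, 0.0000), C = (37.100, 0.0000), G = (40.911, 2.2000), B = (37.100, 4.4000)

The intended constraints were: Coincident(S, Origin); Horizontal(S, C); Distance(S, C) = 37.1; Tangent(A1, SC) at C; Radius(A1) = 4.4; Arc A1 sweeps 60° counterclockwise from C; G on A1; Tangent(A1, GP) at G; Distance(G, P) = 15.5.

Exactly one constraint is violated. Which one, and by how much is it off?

Distance(G, P) = 15.5 — off by 8.50.

S = (0.00, 0.00) ✓; S.y = 0.00, C.y = 0.00 ✓; |SC| = 37.10 ✓; ∠(BC, CS) = 90.00° ✓; |BC| = 4.400 ✓; bearing(B→G) − bearing(B→C) = 60.00° ✓; |BG| = 4.400 ✓; ∠(BG, GP) = 90.00° ✓; |GP| = 7.000 ✗.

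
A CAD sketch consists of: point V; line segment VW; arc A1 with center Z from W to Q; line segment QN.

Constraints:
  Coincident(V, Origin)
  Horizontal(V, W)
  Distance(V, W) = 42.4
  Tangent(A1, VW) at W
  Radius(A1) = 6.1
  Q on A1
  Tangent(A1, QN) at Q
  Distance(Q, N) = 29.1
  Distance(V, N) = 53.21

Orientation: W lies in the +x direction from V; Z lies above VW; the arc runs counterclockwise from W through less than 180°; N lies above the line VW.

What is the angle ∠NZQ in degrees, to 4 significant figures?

78.16°

V is at the origin; V and W share the same y with |VW| = 42.4 and W on the +x side, so W = (42.40, 0.000). A1 meets VW tangentially, so ZW is at right angles to VW, so Z = W + (0, 6.1) = (42.40, 6.100). Since ZQ ⟂ QN (tangency), |ZN| = √(6.1² + 29.1²) = 29.73 regardless of where Q sits on A1. So N lies on both circle(V, 53.21) and circle(Z, 29.73); the above-VW intersection is N = (39.47, 35.69). Q is the foot of the tangent from N: Q = (48.22, 7.934).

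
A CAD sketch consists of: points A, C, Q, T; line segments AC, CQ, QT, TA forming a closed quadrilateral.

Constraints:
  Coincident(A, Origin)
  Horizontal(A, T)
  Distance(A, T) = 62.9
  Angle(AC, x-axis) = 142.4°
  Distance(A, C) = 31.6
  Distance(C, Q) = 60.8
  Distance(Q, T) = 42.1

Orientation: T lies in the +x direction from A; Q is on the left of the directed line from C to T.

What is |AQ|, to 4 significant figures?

46.56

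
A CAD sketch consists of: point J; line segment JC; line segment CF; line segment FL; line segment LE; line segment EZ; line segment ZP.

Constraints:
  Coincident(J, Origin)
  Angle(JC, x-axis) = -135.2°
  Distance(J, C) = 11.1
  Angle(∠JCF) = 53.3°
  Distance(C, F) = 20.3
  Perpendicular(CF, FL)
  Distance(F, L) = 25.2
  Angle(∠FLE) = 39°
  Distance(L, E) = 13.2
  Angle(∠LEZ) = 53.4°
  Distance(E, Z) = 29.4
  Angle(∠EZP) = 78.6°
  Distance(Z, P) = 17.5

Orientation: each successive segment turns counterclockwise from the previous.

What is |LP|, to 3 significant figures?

19.2

J is at the origin; JC runs at -135.2° with length 11.1, so C = (-7.88, -7.82). ∠JCF = 53.3° gives CF at -8.50° from the x-axis; with |CF| = 20.3, F = (12.2, -10.8). CF ⟂ FL, so FL runs at 81.5°; with |FL| = 25.2, L = (15.9, 14.1). ∠FLE = 39.0° gives LE at -138° from the x-axis; with |LE| = 13.2, E = (6.19, 5.18). ∠LEZ = 53.4° gives EZ at -10.9° from the x-axis; with |EZ| = 29.4, Z = (35.1, -0.376). ∠EZP = 78.6° gives ZP at 90.5° from the x-axis; with |ZP| = 17.5, P = (34.9, 17.1). Then |LP| = |P − L| = 19.2.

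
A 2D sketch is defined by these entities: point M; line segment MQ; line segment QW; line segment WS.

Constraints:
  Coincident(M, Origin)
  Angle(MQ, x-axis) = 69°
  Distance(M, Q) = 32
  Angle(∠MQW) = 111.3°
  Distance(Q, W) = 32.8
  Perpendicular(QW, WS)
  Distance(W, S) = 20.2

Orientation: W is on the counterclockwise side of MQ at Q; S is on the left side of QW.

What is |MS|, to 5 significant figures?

45.452

M is at the origin; MQ runs at 69.0° with length 32.0, so Q = 32.0·(cos 69.0°, sin 69.0°) = (11.468, 29.875). ∠MQW = 111.3°, so QW runs at 69.0° + (180° − 111.3°) = 137.70° from the x-axis; with |QW| = 32.8, W = Q + 32.8·(cos 137.70°, sin 137.70°) = (-12.792, 51.949). QW ⟂ WS; with |WS| = 20.2 on the left of QW, S = W + 20.2·(-0.67301, -0.73963) = (-26.387, 37.009). Then |MS| = |S − M| = 45.452.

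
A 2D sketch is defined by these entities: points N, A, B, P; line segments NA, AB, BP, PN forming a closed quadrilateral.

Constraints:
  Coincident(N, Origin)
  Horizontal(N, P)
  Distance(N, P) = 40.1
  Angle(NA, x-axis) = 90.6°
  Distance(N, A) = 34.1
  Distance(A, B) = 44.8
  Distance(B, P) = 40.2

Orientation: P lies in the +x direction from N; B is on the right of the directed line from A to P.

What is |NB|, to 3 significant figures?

10.8

Checks: |AB| = 44.80 ✓; |BP| = 40.20 ✓.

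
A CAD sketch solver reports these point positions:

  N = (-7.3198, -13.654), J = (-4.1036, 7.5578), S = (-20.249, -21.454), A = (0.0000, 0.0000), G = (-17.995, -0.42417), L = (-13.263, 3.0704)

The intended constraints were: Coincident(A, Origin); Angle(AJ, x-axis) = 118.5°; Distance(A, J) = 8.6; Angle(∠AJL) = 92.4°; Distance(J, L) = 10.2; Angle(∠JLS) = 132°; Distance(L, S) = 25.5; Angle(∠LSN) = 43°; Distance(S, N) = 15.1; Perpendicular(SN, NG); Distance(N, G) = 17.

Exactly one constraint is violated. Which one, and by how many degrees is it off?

Perpendicular(SN, NG) — off by 7.80°.

A = (0.00, 0.00) ✓; AJ at 118.5° ✓; |AJ| = 8.600 ✓; ∠AJL = 92.40° ✓; |JL| = 10.20 ✓; ∠JLS = 132.0° ✓; |LS| = 25.50 ✓; ∠LSN = 43.00° ✓; |SN| = 15.10 ✓; ∠(SN, NG) = 97.80° ✗; |NG| = 17.00 ✓.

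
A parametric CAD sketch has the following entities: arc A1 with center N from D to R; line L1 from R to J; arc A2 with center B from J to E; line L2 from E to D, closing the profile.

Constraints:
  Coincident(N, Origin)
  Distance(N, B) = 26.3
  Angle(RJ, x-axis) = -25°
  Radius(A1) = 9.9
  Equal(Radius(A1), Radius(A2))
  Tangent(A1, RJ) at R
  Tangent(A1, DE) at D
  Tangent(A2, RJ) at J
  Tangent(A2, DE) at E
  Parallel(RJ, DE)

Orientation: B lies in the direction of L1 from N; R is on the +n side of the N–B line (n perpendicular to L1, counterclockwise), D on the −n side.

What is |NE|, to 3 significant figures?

28.1

Tangency of A1 to both parallel lines with radius 9.9 puts R and D at N ± 9.9·n: R = (4.18, 8.97), D = (-4.18, -8.97). Equal radii place J and E the same way about B: J = B + 9.9·n = (28.0, -2.14), E = B − 9.9·n = (19.7, -20.1). Then |NE| = |E − N| = 28.1.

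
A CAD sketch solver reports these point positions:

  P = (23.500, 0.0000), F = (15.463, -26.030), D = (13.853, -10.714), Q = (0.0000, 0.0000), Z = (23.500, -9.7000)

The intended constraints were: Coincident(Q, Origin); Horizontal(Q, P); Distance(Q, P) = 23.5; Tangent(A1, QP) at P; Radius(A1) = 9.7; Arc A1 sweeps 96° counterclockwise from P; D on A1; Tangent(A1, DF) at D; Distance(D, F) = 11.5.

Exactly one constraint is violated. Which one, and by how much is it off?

Distance(D, F) = 11.5 — off by 3.90.

Q = (0.00, 0.00) ✓; Q.y = 0.00, P.y = 0.00 ✓; |QP| = 23.50 ✓; ∠(ZP, PQ) = 90.00° ✓; |ZP| = 9.700 ✓; bearing(Z→D) − bearing(Z→P) = 96.00° ✓; |ZD| = 9.700 ✓; ∠(ZD, DF) = 90.00° ✓; |DF| = 15.40 ✗.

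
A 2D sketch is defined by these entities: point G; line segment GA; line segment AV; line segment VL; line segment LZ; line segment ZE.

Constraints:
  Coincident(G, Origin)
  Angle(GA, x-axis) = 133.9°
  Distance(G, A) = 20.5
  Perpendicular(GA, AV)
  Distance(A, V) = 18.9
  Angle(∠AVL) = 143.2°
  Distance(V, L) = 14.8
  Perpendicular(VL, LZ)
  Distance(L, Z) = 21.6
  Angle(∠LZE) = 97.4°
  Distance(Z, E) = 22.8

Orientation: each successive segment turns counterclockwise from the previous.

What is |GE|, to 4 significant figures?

5.900

G is at the origin; GA runs at 133.9° with length 20.5, so A = (-14.21, 14.77). GA ⟂ AV, so AV runs at -136.1°; with |AV| = 18.9, V = (-27.83, 1.666). ∠AVL = 143.2° gives VL at -99.30° from the x-axis; with |VL| = 14.8, L = (-30.22, -12.94). The perpendicularity gives LZ at right angles to VL, so LZ runs at -9.300°; with |LZ| = 21.6, Z = (-8.909, -16.43). ∠LZE = 97.4° gives ZE at 73.30° from the x-axis; with |ZE| = 22.8, E = (-2.357, 5.408). Then |GE| = |E − G| = 5.900.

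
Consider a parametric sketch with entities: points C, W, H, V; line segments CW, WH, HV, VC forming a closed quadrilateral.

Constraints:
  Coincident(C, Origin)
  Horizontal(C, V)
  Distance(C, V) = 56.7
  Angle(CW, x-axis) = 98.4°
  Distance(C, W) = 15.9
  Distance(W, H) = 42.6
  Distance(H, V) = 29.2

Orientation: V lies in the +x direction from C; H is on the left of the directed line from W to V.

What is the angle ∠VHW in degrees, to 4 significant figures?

115.3°

C is at the origin; CV is horizontal with |CV| = 56.7 and V in +x, so V = (56.7, 0). CW runs at 98.4° with |CW| = 15.9, so W = (-2.323, 15.73). H is determined by |WH| = 42.6 and |HV| = 29.2 together: it lies at the intersection of circle(W, 42.6) and circle(V, 29.2). With |WV| = 61.08, the foot of the radical line on WV is 38.42 from W and the perpendicular offset is √(42.6² − 38.42²) = 18.41. Taking the left-of-WV solution: H = (39.54, 23.63).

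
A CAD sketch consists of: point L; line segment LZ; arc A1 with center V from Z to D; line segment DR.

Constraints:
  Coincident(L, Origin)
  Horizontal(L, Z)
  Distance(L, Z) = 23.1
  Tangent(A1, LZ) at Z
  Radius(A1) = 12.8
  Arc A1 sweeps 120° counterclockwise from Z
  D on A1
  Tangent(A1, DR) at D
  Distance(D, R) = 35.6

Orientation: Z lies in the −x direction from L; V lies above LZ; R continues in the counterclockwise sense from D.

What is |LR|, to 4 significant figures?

58.24

L is at the origin; L and Z share the same y with |LZ| = 23.1 and Z on the −x side, so Z = (-23.10, 0.000). The tangent condition forces VZ to be normal to LZ, so V = Z + (0, 12.8) = (-23.10, 12.80). On A1, Z sits at bearing -90° from V; a 120° counterclockwise sweep puts D at bearing 30°, so D = V + 12.8·(cos 30°, sin 30°) = (-12.01, 19.20). A1 meets DR tangentially, so VD is at right angles to DR, so DR runs along (−sin 30°, cos 30°); with |DR| = 35.6, R = (-29.81, 50.03). Then |LR| = |R − L| = 58.24.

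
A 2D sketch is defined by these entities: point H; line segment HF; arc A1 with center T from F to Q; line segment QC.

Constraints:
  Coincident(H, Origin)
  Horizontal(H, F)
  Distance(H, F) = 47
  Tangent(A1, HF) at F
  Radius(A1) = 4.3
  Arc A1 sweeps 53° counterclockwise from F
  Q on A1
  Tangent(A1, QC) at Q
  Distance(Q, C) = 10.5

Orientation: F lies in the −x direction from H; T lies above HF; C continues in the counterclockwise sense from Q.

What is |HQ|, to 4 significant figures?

43.60

H is at the origin; H and F share the same y with |HF| = 47.0 and F on the −x side, so F = (-47.00, 0.000). Since A1 is tangent to HF there, TF ⟂ HF, so T = F + (0, 4.3) = (-47.00, 4.300). On A1, F sits at bearing -90° from T; a 53° counterclockwise sweep puts Q at bearing -37°, so Q = T + 4.3·(cos -37°, sin -37°) = (-43.57, 1.712). Then |HQ| = |Q − H| = 43.60.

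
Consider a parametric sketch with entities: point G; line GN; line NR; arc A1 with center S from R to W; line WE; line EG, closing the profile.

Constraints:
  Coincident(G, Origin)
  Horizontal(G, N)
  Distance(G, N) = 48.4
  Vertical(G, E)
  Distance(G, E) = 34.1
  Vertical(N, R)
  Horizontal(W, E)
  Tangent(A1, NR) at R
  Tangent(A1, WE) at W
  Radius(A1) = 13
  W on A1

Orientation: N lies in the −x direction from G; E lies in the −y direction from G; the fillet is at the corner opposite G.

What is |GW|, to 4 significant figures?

49.15

G is at the origin; GN is horizontal with |GN| = 48.4 and N on the −x side, so N = (-48.40, 0.000). GE is vertical with |GE| = 34.1 and E on the −y side, so E = (0.000, -34.10). The virtual corner opposite G is at (-48.40, -34.10). Since A1 is tangent to NR there, SR ⟂ NR and since A1 is tangent to WE there, SW ⟂ WE, with radius 13.0, so the center S sits 13.0 in from both sides at S = (-35.40, -21.10). That places the tangent points at R = (-48.40, -21.10) on NR and W = (-35.40, -34.10) on WE. Then |GW| = |W − G| = 49.15.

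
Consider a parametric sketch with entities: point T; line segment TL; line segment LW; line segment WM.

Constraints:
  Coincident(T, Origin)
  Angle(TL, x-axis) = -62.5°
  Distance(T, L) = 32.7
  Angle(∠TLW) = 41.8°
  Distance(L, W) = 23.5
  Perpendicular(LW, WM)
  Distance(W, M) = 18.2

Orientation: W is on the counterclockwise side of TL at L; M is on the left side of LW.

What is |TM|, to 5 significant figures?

3.7010

∠TLW = 41.8°, so LW runs at -62.5° + (180° − 41.8°) = 75.700° from the x-axis; with |LW| = 23.5, W = L + 23.5·(cos 75.700°, sin 75.700°) = (20.904, -6.2334). LW is perpendicular to WM; with |WM| = 18.2 on the left of LW, M = W + 18.2·(-0.96902, 0.24700) = (3.2676, -1.7380). Then |TM| = |M − T| = 3.7010.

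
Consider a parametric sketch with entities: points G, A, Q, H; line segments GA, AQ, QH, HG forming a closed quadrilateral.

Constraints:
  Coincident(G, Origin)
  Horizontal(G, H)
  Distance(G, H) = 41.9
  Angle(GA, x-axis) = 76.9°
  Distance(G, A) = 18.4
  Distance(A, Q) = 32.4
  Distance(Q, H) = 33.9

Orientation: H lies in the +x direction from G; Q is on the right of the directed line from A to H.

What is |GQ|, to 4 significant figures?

17.57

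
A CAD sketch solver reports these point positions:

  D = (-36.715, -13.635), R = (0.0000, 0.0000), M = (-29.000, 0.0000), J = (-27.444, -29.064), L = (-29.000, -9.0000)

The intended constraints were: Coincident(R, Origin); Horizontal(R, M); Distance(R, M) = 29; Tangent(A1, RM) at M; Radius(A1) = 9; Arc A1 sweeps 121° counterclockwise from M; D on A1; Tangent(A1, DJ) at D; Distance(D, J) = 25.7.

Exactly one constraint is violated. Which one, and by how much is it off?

Distance(D, J) = 25.7 — off by 7.70.

R = (0.00, 0.00) ✓; R.y = 0.00, M.y = 0.00 ✓; |RM| = 29.00 ✓; ∠(LM, MR) = 90.00° ✓; |LM| = 9.000 ✓; bearing(L→D) − bearing(L→M) = 121.0° ✓; |LD| = 9.000 ✓; ∠(LD, DJ) = 90.00° ✓; |DJ| = 18.00 ✗.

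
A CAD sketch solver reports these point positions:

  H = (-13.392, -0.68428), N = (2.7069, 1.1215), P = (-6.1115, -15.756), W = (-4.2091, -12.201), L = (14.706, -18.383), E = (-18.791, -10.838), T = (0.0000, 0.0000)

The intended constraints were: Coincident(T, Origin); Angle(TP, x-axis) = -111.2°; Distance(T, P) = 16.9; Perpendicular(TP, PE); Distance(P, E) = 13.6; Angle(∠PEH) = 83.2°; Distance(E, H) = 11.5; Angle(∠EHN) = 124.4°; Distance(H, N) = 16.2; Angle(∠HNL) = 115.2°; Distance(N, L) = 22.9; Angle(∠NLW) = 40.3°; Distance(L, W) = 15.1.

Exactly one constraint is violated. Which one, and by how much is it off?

Distance(L, W) = 15.1 — off by 4.80.

T = (0.00, 0.00) ✓; TP at -111.2° ✓; |TP| = 16.90 ✓; ∠(TP, PE) = 90.00° ✓; |PE| = 13.60 ✓; ∠PEH = 83.20° ✓; |EH| = 11.50 ✓; ∠EHN = 124.4° ✓; |HN| = 16.20 ✓; ∠HNL = 115.2° ✓; |NL| = 22.90 ✓; ∠NLW = 40.30° ✓; |LW| = 19.90 ✗.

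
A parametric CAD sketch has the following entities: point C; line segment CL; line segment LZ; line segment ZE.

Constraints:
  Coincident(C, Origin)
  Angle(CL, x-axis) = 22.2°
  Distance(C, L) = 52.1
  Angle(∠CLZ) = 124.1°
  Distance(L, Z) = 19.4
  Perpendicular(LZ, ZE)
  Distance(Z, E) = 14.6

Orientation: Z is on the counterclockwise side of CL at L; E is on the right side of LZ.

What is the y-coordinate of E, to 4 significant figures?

35.66

C is at the origin; CL runs at 22.2° with length 52.1, so L = 52.1·(cos 22.2°, sin 22.2°) = (48.24, 19.69). ∠CLZ = 124.1°, so LZ runs at 22.2° + (180° − 124.1°) = 78.10° from the x-axis; with |LZ| = 19.4, Z = L + 19.4·(cos 78.10°, sin 78.10°) = (52.24, 38.67). LZ is perpendicular to ZE; with |ZE| = 14.6 on the right of LZ, E = Z + 14.6·(0.9785, -0.2062) = (66.52, 35.66). So E.y = 35.66.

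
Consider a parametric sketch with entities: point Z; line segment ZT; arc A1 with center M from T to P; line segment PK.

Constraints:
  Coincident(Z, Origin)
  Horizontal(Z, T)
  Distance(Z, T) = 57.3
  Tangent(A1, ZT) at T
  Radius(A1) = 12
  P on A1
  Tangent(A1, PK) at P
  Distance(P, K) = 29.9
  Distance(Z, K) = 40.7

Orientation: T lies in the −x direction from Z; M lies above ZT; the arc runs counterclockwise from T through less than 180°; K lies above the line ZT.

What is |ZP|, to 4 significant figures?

48.08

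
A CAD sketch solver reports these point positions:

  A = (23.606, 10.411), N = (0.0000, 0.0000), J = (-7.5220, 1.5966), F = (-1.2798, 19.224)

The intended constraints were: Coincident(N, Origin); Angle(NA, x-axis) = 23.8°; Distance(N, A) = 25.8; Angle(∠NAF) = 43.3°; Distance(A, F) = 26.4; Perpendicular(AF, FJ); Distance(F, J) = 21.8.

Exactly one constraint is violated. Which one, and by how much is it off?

Distance(F, J) = 21.8 — off by 3.10.

N = (0.00, 0.00) ✓; NA at 23.80° ✓; |NA| = 25.80 ✓; ∠NAF = 43.30° ✓; |AF| = 26.40 ✓; ∠(AF, FJ) = 90.00° ✓; |FJ| = 18.70 ✗.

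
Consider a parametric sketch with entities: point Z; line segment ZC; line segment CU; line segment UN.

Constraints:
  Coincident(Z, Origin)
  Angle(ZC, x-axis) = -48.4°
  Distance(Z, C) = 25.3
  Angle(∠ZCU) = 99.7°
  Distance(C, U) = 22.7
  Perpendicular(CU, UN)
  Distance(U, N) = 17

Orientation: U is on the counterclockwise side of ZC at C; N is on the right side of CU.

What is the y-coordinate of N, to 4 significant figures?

-21.36

Z is at the origin; ZC runs at -48.4° with length 25.3, so C = 25.3·(cos -48.4°, sin -48.4°) = (16.80, -18.92). ∠ZCU = 99.7°, so CU runs at -48.4° + (180° − 99.7°) = 31.90° from the x-axis; with |CU| = 22.7, U = C + 22.7·(cos 31.90°, sin 31.90°) = (36.07, -6.924). CU is perpendicular to UN; with |UN| = 17.0 on the right of CU, N = U + 17.0·(0.5284, -0.8490) = (45.05, -21.36). So N.y = -21.36.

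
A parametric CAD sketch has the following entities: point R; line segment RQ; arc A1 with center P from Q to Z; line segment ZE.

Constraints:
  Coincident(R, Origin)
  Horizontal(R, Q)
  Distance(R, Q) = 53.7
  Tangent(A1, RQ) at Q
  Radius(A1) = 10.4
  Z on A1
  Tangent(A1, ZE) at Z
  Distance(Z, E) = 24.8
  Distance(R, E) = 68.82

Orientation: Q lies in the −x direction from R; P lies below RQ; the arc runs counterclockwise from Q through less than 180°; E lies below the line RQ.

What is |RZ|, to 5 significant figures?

65.090

Checks: |PZ| = 10.40 ✓; ∠(PZ, ZE) = 90.00° ✓; |ZE| = 24.80 ✓; |RE| = 68.82 ✓.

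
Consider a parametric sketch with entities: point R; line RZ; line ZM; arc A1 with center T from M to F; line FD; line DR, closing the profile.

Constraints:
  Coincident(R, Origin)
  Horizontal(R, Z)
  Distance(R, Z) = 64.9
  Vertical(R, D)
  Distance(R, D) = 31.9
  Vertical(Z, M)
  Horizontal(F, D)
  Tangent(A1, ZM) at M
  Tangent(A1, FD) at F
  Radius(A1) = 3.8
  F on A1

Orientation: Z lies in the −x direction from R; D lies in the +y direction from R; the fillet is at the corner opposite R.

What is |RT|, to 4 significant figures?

67.25

RD is vertical with |RD| = 31.9 and D on the +y side, so D = (0.000, 31.90). The virtual corner opposite R is at (-64.90, 31.90). The tangent condition forces TM to be normal to ZM and since A1 is tangent to FD there, TF ⟂ FD, with radius 3.8, so the center T sits 3.8 in from both sides at T = (-61.10, 28.10). Then |RT| = |T − R| = 67.25.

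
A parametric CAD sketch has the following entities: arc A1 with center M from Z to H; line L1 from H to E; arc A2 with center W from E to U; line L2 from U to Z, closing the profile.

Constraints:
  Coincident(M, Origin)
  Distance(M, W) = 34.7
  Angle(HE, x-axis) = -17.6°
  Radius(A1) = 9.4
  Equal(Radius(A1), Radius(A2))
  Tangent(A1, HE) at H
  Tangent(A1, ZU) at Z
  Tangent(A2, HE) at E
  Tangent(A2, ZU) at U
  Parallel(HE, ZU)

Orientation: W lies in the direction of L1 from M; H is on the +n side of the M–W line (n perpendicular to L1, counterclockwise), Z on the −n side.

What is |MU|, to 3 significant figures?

36.0

The slot axis is L1's direction at -17.6°, so u = (cos -17.6°, sin -17.6°) = (0.953, -0.302) and n = (−sin -17.6°, cos -17.6°) = (0.302, 0.953). M is at the origin and W lies 34.7 along u from M, so W = 34.7·u = (33.1, -10.5). Tangency of A1 to both parallel lines with radius 9.4 puts H and Z at M ± 9.4·n: H = (2.84, 8.96), Z = (-2.84, -8.96). Equal radii place E and U the same way about W: E = W + 9.4·n = (35.9, -1.53), U = W − 9.4·n = (30.2, -19.5). Then |MU| = |U − M| = 36.0.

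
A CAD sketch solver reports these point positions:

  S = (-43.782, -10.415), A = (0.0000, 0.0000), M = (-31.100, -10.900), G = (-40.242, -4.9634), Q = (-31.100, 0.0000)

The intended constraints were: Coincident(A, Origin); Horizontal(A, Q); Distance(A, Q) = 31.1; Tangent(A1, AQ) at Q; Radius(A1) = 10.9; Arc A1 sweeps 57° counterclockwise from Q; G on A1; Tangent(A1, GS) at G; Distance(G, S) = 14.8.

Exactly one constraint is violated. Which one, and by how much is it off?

Distance(G, S) = 14.8 — off by 8.30.

A = (0.00, 0.00) ✓; A.y = 0.00, Q.y = 0.00 ✓; |AQ| = 31.10 ✓; ∠(MQ, QA) = 90.00° ✓; |MQ| = 10.90 ✓; bearing(M→G) − bearing(M→Q) = 57.00° ✓; |MG| = 10.90 ✓; ∠(MG, GS) = 90.00° ✓; |GS| = 6.500 ✗.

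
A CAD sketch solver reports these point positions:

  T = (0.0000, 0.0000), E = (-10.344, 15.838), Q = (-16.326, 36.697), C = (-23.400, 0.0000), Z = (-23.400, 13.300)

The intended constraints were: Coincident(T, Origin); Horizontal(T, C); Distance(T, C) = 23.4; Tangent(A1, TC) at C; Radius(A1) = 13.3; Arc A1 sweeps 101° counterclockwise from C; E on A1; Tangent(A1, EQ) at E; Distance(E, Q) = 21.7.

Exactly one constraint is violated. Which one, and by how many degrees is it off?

Tangent(A1, EQ) at E — off by 5.00°.

T = (0.00, 0.00) ✓; T.y = 0.00, C.y = 0.00 ✓; |TC| = 23.40 ✓; ∠(ZC, CT) = 90.00° ✓; |ZC| = 13.30 ✓; bearing(Z→E) − bearing(Z→C) = 101.0° ✓; |ZE| = 13.30 ✓; ∠(ZE, EQ) = 85.00° ✗; |EQ| = 21.70 ✓.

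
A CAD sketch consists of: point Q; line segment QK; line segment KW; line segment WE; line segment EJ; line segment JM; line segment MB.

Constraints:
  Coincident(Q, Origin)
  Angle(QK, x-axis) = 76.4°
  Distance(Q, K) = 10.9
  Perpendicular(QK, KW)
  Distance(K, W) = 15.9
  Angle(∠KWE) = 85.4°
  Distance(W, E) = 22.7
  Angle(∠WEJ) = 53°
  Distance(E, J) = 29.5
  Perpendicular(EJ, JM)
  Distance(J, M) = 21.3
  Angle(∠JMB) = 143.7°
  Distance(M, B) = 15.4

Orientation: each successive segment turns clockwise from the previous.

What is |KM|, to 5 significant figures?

14.284

Q is at the origin; QK runs at 76.4° with length 10.9, so K = (2.5630, 10.594). The perpendicularity gives KW at right angles to QK, so KW runs at -13.600°; with |KW| = 15.9, W = (18.017, 6.8556). ∠KWE = 85.4° gives WE at -108.20° from the x-axis; with |WE| = 22.7, E = (10.927, -14.709). ∠WEJ = 53.0° gives EJ at 124.80° from the x-axis; with |EJ| = 29.5, J = (-5.9088, 9.5152). EJ ⟂ JM, so JM runs at 34.800°; with |JM| = 21.3, M = (11.582, 21.671). Then |KM| = |M − K| = 14.284.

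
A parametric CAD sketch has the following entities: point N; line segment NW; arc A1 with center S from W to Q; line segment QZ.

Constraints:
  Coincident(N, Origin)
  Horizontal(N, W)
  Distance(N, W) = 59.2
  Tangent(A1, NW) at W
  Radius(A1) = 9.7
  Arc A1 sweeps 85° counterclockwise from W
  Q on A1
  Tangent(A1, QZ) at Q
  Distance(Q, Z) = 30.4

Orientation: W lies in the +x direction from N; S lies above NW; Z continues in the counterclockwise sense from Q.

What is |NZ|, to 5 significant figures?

81.522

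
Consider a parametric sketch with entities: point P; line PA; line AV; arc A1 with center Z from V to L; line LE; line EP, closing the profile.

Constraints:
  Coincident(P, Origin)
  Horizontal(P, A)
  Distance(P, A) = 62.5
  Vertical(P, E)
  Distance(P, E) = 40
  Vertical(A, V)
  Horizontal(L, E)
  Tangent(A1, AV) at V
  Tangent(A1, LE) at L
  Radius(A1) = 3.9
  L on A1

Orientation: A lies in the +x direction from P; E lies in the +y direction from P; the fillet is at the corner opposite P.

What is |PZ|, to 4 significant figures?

68.83

P is at the origin; PA is horizontal with |PA| = 62.5 and A on the +x side, so A = (62.50, 0.000). PE is vertical with |PE| = 40.0 and E on the +y side, so E = (0.000, 40.00). The virtual corner opposite P is at (62.50, 40.00). Since A1 is tangent to AV there, ZV ⟂ AV and the tangent condition forces ZL to be normal to LE, with radius 3.9, so the center Z sits 3.9 in from both sides at Z = (58.60, 36.10). Then |PZ| = |Z − P| = 68.83.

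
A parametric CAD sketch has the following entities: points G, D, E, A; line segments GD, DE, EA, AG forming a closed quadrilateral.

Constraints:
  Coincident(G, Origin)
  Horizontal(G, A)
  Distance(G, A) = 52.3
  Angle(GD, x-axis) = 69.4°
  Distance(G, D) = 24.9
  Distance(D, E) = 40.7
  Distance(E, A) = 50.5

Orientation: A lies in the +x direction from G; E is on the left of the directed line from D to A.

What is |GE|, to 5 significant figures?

63.473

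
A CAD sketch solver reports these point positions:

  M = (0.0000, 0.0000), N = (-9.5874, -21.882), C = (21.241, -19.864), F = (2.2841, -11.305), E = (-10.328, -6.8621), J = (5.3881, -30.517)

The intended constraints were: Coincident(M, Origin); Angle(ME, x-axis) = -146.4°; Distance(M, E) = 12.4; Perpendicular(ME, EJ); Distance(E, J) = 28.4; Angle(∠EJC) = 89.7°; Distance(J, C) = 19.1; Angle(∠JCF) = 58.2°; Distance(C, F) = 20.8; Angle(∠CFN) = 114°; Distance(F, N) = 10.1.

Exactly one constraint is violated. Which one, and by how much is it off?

Distance(F, N) = 10.1 — off by 5.80.

M = (0.00, 0.00) ✓; ME at -146.4° ✓; |ME| = 12.40 ✓; ∠(ME, EJ) = 90.00° ✓; |EJ| = 28.40 ✓; ∠EJC = 89.70° ✓; |JC| = 19.10 ✓; ∠JCF = 58.20° ✓; |CF| = 20.80 ✓; ∠CFN = 114.0° ✓; |FN| = 15.90 ✗.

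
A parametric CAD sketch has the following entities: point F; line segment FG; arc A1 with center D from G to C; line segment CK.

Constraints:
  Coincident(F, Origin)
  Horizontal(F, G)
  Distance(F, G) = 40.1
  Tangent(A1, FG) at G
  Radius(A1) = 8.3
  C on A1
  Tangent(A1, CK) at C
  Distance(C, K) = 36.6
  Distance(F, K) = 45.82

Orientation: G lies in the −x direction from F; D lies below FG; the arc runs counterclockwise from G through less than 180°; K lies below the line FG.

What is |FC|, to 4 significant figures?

48.22

Checks: F = (0.00, 0.00) ✓; |DC| = 8.300 ✓; ∠(DC, CK) = 90.00° ✓; |CK| = 36.60 ✓; |FK| = 45.82 ✓.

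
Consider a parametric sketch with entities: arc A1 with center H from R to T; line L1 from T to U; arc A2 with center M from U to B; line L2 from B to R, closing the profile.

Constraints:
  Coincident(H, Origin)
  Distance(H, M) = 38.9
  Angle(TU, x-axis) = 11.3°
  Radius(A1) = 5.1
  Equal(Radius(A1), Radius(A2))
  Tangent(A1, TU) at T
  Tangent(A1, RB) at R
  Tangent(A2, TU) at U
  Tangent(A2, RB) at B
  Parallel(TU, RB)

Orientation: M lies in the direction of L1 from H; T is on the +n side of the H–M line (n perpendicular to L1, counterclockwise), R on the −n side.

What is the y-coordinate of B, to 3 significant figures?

2.62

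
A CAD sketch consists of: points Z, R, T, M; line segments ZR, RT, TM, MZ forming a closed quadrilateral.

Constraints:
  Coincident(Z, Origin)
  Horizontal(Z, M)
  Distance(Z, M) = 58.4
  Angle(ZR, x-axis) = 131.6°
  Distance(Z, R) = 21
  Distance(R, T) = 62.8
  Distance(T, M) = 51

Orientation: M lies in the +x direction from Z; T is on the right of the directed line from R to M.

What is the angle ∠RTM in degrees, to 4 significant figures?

80.43°

Z is at the origin; ZM is horizontal with |ZM| = 58.4 and M in +x, so M = (58.4, 0). ZR runs at 131.6° with |ZR| = 21.0, so R = (-13.94, 15.70). T is determined by |RT| = 62.8 and |TM| = 51.0 together: it lies at the intersection of circle(R, 62.8) and circle(M, 51.0). With |RM| = 74.03, the foot of the radical line on RM is 46.08 from R and the perpendicular offset is √(62.8² − 46.08²) = 42.66. Taking the right-of-RM solution: T = (22.04, -35.76).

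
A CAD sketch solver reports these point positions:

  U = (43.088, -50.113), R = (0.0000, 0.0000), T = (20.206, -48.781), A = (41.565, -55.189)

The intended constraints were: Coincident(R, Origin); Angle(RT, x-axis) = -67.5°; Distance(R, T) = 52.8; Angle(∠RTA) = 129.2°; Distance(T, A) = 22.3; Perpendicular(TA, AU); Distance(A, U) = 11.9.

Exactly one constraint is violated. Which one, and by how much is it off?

Distance(A, U) = 11.9 — off by 6.60.

R = (0.00, 0.00) ✓; RT at -67.50° ✓; |RT| = 52.80 ✓; ∠RTA = 129.2° ✓; |TA| = 22.30 ✓; ∠(TA, AU) = 90.00° ✓; |AU| = 5.300 ✗.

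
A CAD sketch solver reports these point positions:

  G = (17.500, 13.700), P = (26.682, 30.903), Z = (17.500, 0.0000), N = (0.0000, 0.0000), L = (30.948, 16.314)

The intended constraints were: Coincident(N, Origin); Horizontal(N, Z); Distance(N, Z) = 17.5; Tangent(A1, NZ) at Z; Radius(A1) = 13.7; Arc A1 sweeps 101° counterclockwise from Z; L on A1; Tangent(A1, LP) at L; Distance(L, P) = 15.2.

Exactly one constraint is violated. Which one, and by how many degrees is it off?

Tangent(A1, LP) at L — off by 5.30°.

N = (0.00, 0.00) ✓; N.y = 0.00, Z.y = 0.00 ✓; |NZ| = 17.50 ✓; ∠(GZ, ZN) = 90.00° ✓; |GZ| = 13.70 ✓; bearing(G→L) − bearing(G→Z) = 101.0° ✓; |GL| = 13.70 ✓; ∠(GL, LP) = 84.70° ✗; |LP| = 15.20 ✓.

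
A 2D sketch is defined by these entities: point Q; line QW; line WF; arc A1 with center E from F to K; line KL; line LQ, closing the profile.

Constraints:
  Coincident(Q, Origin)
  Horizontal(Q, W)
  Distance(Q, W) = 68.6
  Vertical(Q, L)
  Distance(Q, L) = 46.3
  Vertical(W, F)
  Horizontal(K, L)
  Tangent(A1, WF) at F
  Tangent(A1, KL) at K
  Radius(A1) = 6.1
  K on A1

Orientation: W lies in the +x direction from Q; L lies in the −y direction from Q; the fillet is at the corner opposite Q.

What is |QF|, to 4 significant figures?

79.51

Q is at the origin; QW is horizontal with |QW| = 68.6 and W on the +x side, so W = (68.60, 0.000). QL is vertical with |QL| = 46.3 and L on the −y side, so L = (0.000, -46.30). The virtual corner opposite Q is at (68.60, -46.30). The tangent condition forces EF to be normal to WF and tangency of A1 to KL means the radius EK is perpendicular to KL, with radius 6.1, so the center E sits 6.1 in from both sides at E = (62.50, -40.20). That places the tangent points at F = (68.60, -40.20) on WF and K = (62.50, -46.30) on KL. Then |QF| = |F − Q| = 79.51.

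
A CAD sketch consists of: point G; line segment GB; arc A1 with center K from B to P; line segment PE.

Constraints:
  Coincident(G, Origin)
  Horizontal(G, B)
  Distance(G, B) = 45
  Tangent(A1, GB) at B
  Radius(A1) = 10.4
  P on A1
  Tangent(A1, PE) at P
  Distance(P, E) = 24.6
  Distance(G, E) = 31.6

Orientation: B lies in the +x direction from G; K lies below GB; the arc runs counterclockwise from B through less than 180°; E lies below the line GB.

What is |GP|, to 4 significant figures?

37.08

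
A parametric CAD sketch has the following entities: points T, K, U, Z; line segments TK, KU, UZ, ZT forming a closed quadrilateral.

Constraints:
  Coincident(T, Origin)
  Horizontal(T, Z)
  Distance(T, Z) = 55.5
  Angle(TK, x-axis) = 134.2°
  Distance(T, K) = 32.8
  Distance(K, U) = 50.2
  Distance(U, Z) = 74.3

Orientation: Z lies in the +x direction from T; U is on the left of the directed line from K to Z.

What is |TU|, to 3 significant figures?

61.1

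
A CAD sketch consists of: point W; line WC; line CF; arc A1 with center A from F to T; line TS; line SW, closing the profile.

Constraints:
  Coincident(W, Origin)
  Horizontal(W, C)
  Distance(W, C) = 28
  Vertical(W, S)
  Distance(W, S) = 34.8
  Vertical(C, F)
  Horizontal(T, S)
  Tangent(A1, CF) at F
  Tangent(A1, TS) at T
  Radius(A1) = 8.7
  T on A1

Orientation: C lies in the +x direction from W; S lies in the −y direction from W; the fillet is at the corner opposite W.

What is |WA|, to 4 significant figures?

32.46

W and S share the same x with |WS| = 34.8 and S on the −y side, so S = (0.000, -34.80). The virtual corner opposite W is at (28.00, -34.80). The tangent condition forces AF to be normal to CF and the tangent condition forces AT to be normal to TS, with radius 8.7, so the center A sits 8.7 in from both sides at A = (19.30, -26.10). Then |WA| = |A − W| = 32.46.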